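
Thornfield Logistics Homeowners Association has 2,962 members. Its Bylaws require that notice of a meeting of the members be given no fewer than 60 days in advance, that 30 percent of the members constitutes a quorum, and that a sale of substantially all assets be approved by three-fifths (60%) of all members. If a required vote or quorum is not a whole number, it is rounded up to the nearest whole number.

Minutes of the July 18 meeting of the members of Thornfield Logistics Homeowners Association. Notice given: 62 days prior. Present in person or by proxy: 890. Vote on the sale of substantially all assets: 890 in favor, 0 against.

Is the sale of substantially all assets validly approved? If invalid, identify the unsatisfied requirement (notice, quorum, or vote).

Invalid — vote requirement not satisfied.

Notice: 62 days given; 60 required. Satisfied.
Quorum: 30% of 2,962 = 888.60, rounded up to 889; 890 present. Satisfied.
Vote: requires three-fifths of all members (2,962); 3/5 of 2962 = 1777.20, rounded up to 1778, so 1,778 needed; 890 in favor. Not satisfied.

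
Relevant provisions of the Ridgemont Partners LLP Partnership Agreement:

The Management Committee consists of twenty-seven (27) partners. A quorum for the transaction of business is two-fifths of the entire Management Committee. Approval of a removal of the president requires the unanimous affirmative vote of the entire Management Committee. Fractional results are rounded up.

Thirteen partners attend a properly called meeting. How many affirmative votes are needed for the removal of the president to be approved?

The removal of the president requires the unanimous vote of the entire Management Committee (27).
Unanimous means all 27.
(Only 13 can vote, so the removal of the president cannot pass at this meeting, but the required vote is still 27.)

27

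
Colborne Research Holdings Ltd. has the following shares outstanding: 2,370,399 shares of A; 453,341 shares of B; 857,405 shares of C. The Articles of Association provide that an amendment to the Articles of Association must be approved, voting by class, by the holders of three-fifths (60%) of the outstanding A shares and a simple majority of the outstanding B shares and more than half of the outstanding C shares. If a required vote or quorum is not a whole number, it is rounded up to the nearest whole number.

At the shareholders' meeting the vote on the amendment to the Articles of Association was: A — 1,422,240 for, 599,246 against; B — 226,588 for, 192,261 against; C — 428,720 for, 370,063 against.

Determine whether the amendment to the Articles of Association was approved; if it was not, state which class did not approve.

Not approved — the B shares did not give the required vote.

A: 3/5 of 2370399 = 1422239.40, rounded up to 1422240; 1,422,240 required, 1,422,240 in favor — approved.
B: a majority of 453341 is 226671; 226,671 required, 226,588 in favor — not approved.
C: a majority of 857405 is 428703; 428,703 required, 428,720 in favor — approved.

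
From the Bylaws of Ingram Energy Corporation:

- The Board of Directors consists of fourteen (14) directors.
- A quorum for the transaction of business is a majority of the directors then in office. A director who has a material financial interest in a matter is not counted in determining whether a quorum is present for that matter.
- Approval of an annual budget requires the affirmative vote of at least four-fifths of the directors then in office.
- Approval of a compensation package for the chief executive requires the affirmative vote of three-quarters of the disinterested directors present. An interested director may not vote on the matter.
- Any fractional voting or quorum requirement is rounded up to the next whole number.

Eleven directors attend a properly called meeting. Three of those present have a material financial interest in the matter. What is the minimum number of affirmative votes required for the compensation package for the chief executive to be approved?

6

The compensation package for the chief executive requires three-fourths of the disinterested directors present (11 − 3 = 8).
3/4 of 8 = 6.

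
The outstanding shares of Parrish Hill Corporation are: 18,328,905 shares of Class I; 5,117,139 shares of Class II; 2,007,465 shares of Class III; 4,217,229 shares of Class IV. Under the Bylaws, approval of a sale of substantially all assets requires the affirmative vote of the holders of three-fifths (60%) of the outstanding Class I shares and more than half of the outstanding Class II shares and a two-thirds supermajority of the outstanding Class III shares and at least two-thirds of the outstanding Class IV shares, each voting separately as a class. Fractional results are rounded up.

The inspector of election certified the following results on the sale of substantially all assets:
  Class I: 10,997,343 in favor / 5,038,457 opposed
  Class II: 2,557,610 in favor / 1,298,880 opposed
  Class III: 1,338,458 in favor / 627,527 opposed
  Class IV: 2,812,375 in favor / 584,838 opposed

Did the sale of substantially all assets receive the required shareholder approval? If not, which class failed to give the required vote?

Class I: 3/5 of 18328905 = 10997343; 10,997,343 required, 10,997,343 in favor — approved.
Class II: a majority of 5117139 is 2558570; 2,558,570 required, 2,557,610 in favor — not approved.
Class III: 2/3 of 2007465 = 1338310; 1,338,310 required, 1,338,458 in favor — approved.
Class IV: 2/3 of 4217229 = 2811486; 2,811,486 required, 2,812,375 in favor — approved.

Not approved — the Class II shares did not give the required vote.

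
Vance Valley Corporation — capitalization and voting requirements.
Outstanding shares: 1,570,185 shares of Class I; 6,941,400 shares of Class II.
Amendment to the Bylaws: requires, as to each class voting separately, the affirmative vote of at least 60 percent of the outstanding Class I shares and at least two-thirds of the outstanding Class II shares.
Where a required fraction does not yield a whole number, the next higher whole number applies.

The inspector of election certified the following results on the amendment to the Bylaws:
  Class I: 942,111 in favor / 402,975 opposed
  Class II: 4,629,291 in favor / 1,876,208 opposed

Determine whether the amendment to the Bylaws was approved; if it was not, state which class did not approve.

Class I: 3/5 of 1570185 = 942111; 942,111 required, 942,111 in favor — approved.
Class II: 2/3 of 6941400 = 4627600; 4,627,600 required, 4,629,291 in favor — approved.

Approved — every class gave the required vote.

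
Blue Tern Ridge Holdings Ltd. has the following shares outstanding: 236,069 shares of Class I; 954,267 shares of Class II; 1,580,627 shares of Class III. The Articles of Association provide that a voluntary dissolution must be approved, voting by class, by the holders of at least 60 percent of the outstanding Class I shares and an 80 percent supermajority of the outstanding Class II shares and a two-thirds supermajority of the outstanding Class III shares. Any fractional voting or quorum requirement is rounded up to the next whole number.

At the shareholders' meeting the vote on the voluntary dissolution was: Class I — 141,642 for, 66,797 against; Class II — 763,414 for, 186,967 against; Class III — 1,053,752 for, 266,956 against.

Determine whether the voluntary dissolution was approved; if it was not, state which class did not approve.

Approved — every class gave the required vote.

Class I: 3/5 of 236069 = 141641.40, rounded up to 141642; 141,642 required, 141,642 in favor — approved.
Class II: 4/5 of 954267 = 763413.60, rounded up to 763414; 763,414 required, 763,414 in favor — approved.
Class III: 2/3 of 1580627 = 1053751.33, rounded up to 1053752; 1,053,752 required, 1,053,752 in favor — approved.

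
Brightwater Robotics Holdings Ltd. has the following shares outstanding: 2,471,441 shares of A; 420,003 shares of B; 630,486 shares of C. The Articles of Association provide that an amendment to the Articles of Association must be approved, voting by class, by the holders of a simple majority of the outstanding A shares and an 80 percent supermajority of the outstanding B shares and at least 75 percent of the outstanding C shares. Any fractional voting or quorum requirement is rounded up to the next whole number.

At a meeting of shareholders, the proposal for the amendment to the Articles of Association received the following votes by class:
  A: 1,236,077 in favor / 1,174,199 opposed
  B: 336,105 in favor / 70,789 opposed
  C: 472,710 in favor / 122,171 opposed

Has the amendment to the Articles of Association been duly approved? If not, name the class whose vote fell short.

A: a majority of 2471441 is 1235721; 1,235,721 required, 1,236,077 in favor — approved.
B: 4/5 of 420003 = 336002.40, rounded up to 336003; 336,003 required, 336,105 in favor — approved.
C: 3/4 of 630486 = 472864.50, rounded up to 472865; 472,865 required, 472,710 in favor — not approved.

Not approved — the C shares did not give the required vote.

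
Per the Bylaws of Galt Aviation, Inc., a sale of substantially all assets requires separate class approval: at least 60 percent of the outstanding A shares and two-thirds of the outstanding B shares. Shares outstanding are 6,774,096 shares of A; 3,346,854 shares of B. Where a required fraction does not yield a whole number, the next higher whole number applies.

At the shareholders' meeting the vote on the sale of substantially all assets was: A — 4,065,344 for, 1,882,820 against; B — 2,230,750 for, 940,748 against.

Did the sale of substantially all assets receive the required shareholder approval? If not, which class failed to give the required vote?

A: 3/5 of 6774096 = 4064457.60, rounded up to 4064458; 4,064,458 required, 4,065,344 in favor — approved.
B: 2/3 of 3346854 = 2231236; 2,231,236 required, 2,230,750 in favor — not approved.

Not approved — the B shares did not give the required vote.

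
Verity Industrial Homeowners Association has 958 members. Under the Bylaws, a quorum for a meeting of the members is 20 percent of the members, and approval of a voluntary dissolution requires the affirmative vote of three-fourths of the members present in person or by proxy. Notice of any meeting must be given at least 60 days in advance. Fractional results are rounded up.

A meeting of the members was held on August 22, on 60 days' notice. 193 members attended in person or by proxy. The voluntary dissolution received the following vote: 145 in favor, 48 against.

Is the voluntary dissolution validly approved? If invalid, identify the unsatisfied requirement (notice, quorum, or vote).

Notice: 60 days given; 60 required. Satisfied.
Quorum: 20% of 958 = 191.60, rounded up to 192; 193 present. Satisfied.
Vote: requires three-fourths of those present (193); 3/4 of 193 = 144.75, rounded up to 145, so 145 needed; 145 in favor. Satisfied.

Valid — all requirements satisfied.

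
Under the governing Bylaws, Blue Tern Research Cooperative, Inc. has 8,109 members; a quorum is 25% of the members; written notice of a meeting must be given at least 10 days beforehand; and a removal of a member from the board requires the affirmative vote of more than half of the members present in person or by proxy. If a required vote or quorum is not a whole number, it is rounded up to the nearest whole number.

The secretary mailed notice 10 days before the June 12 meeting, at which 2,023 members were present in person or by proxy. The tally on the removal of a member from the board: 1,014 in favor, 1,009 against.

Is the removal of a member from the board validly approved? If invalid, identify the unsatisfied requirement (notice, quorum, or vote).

Invalid — quorum requirement not satisfied.

Notice: 10 days given; 10 required. Satisfied.
Quorum: 25% of 8,109 = 2,027.25, rounded up to 2,028; 2,023 present. Not satisfied.
Vote: requires a majority of those present (2,023); a majority of 2023 is 1012, so 1,012 needed; 1,014 in favor. Satisfied.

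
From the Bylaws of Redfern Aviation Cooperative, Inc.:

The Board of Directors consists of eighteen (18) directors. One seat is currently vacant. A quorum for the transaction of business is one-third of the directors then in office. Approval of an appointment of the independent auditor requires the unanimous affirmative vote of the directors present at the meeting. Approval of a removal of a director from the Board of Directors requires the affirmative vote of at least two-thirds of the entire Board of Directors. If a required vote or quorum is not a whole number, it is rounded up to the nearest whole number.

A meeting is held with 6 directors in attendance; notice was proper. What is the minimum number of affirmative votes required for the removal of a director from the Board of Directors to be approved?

The removal of a director from the Board of Directors requires two-thirds of the entire Board of Directors (18).
2/3 of 18 = 12.
(Only 6 can vote, so the removal of a director from the Board of Directors cannot pass at this meeting, but the required vote is still 12.)

12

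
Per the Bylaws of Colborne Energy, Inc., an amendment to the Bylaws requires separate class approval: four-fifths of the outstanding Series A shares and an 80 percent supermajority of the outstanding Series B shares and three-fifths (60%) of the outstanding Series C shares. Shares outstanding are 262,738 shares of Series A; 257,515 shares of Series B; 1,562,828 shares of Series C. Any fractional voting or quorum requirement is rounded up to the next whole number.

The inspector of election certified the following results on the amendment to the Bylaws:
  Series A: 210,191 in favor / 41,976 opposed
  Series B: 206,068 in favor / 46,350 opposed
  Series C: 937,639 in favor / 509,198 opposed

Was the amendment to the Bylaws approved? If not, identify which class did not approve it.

Series A: 4/5 of 262738 = 210190.40, rounded up to 210191; 210,191 required, 210,191 in favor — approved.
Series B: 4/5 of 257515 = 206012; 206,012 required, 206,068 in favor — approved.
Series C: 3/5 of 1562828 = 937696.80, rounded up to 937697; 937,697 required, 937,639 in favor — not approved.

Not approved — the Series C shares did not give the required vote.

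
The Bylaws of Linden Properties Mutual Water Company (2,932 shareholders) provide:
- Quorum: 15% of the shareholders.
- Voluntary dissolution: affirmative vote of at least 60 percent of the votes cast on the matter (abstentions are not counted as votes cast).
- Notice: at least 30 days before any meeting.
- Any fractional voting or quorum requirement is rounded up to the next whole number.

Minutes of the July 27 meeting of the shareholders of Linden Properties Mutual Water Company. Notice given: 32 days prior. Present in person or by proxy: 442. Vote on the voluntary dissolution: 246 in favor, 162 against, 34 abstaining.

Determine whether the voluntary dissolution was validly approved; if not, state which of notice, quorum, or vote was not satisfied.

Notice: 32 days given; 30 required. Satisfied.
Quorum: 15% of 2,932 = 439.80, rounded up to 440; 442 present. Satisfied.
Vote: requires three-fifths of the votes cast (442 − 34 abstaining = 408); 3/5 of 408 = 244.80, rounded up to 245, so 245 needed; 246 in favor. Satisfied.

Valid — all requirements satisfied.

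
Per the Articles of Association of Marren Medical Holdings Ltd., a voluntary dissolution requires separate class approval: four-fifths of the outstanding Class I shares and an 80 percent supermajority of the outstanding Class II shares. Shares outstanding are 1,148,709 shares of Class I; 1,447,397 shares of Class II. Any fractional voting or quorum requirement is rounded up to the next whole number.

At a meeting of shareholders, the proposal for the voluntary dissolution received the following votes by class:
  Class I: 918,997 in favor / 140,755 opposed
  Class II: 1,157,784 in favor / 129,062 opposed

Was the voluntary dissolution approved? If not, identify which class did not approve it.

Class I: 4/5 of 1148709 = 918967.20, rounded up to 918968; 918,968 required, 918,997 in favor — approved.
Class II: 4/5 of 1447397 = 1157917.60, rounded up to 1157918; 1,157,918 required, 1,157,784 in favor — not approved.

Not approved — the Class II shares did not give the required vote.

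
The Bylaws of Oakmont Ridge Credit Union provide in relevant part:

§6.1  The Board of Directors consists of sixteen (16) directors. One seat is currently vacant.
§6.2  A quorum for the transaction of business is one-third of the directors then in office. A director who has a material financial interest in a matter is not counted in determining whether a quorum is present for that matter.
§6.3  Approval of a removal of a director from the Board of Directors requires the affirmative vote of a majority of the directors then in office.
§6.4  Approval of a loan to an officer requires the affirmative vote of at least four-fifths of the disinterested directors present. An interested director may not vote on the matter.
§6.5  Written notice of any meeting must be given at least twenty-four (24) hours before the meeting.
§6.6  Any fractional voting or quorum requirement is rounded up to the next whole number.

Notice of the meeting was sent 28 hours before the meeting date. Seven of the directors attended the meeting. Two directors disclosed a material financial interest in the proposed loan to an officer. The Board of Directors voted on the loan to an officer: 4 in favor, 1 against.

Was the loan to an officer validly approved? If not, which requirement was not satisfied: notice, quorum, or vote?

Notice: 28 hours given; 24 required (28 ≥ 24). Satisfied.
Quorum: 7 present, but the 2 interested directors do not count, leaving 5. Quorum is 5. Satisfied.
Vote: the loan to an officer requires four-fifths of the disinterested directors present (7 − 2 = 5). 4/5 of 5 = 4, so 4 affirmative votes are needed; 4 voted in favor. Satisfied.

Valid — all requirements satisfied.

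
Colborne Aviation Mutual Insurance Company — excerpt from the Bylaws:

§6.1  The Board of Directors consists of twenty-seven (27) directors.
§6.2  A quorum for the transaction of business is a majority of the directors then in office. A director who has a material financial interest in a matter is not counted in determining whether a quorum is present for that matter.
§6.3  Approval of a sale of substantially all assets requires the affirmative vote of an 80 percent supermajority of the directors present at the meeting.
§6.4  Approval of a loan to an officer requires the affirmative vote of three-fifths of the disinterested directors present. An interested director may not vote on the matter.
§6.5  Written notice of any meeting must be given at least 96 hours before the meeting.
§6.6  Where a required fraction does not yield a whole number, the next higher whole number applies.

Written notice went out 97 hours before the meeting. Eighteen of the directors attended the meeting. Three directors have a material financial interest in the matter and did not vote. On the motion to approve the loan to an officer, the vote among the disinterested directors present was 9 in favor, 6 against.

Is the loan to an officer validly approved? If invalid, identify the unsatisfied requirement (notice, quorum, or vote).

Valid — all requirements satisfied.

Notice: 97 hours given; 96 required (97 ≥ 96). Satisfied.
Quorum: 18 present, but the 3 interested directors do not count, leaving 15. Quorum is 14. Satisfied.
Vote: the loan to an officer requires three-fifths of the disinterested directors present (18 − 3 = 15). 3/5 of 15 = 9, so 9 affirmative votes are needed; 9 voted in favor. Satisfied.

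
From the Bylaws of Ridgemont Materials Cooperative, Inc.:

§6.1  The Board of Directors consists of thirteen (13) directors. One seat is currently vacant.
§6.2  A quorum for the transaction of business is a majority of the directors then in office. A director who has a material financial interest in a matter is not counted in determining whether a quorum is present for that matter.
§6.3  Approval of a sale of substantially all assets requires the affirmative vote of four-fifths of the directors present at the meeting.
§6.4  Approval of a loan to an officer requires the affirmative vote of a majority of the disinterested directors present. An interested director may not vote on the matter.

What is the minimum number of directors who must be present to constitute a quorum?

7

A majority of 12 is 7.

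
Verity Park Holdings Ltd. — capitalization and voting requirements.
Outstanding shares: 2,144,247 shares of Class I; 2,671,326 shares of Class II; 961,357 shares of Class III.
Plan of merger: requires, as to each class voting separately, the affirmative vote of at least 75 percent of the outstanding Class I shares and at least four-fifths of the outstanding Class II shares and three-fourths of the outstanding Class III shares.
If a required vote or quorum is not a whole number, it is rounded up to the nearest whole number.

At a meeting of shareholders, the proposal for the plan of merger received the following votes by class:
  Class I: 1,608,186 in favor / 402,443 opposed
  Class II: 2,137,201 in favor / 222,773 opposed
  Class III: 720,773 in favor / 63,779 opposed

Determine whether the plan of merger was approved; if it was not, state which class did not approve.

Not approved — the Class III shares did not give the required vote.

Class I: 3/4 of 2144247 = 1608185.25, rounded up to 1608186; 1,608,186 required, 1,608,186 in favor — approved.
Class II: 4/5 of 2671326 = 2137060.80, rounded up to 2137061; 2,137,061 required, 2,137,201 in favor — approved.
Class III: 3/4 of 961357 = 721017.75, rounded up to 721018; 721,018 required, 720,773 in favor — not approved.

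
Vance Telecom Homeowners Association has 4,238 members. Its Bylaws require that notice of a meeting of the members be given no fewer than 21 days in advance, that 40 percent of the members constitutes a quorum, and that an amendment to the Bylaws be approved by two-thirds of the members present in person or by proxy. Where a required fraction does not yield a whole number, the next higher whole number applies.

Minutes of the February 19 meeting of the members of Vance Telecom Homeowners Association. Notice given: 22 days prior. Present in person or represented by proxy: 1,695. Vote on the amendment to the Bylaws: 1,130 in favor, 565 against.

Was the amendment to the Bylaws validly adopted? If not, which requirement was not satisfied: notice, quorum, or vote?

Invalid — quorum requirement not satisfied.

Notice: 22 days given; 21 required. Satisfied.
Quorum: 40% of 4,238 = 1,695.20, rounded up to 1,696; 1,695 present. Not satisfied.
Vote: requires two-thirds of those present (1,695); 2/3 of 1695 = 1130, so 1,130 needed; 1,130 in favor. Satisfied.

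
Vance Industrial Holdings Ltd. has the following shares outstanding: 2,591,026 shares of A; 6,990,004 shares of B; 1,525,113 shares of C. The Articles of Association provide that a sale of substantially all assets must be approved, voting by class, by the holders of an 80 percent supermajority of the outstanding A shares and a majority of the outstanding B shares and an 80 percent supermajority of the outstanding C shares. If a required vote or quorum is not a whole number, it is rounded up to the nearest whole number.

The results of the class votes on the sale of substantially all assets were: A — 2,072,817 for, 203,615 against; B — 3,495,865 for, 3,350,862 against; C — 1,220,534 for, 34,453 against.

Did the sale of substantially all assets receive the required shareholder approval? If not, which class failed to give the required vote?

Not approved — the A shares did not give the required vote.

A: 4/5 of 2591026 = 2072820.80, rounded up to 2072821; 2,072,821 required, 2,072,817 in favor — not approved.
B: a majority of 6990004 is 3495003; 3,495,003 required, 3,495,865 in favor — approved.
C: 4/5 of 1525113 = 1220090.40, rounded up to 1220091; 1,220,091 required, 1,220,534 in favor — approved.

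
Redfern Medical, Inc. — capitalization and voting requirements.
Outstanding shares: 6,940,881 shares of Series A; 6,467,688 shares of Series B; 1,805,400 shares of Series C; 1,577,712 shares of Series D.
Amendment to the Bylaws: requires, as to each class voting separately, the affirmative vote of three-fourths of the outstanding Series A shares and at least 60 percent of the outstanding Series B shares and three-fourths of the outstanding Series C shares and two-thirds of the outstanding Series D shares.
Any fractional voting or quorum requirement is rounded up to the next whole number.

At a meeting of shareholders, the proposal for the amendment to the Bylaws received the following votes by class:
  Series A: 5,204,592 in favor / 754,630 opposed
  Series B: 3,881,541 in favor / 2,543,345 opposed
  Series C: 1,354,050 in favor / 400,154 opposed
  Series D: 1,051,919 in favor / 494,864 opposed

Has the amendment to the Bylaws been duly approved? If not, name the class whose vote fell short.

Series A: 3/4 of 6940881 = 5205660.75, rounded up to 5205661; 5,205,661 required, 5,204,592 in favor — not approved.
Series B: 3/5 of 6467688 = 3880612.80, rounded up to 3880613; 3,880,613 required, 3,881,541 in favor — approved.
Series C: 3/4 of 1805400 = 1354050; 1,354,050 required, 1,354,050 in favor — approved.
Series D: 2/3 of 1577712 = 1051808; 1,051,808 required, 1,051,919 in favor — approved.

Not approved — the Series A shares did not give the required vote.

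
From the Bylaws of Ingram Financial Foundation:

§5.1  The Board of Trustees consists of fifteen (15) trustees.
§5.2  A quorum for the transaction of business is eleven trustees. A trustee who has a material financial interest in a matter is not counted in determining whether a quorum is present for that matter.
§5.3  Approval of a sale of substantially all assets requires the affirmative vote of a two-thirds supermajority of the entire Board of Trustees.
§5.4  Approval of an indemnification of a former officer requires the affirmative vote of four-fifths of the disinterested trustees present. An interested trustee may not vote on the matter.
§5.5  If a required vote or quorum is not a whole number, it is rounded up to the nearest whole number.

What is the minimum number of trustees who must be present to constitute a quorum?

The quorum is fixed at 11.

11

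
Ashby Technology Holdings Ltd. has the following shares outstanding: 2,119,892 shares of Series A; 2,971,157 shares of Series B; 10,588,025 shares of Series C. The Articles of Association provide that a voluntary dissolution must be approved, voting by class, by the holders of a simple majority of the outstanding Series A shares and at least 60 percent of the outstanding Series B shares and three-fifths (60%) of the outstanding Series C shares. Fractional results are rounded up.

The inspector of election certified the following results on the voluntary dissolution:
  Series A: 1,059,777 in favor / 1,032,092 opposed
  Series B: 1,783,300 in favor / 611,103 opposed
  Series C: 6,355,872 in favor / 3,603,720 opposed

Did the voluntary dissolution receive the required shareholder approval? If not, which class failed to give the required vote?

Not approved — the Series A shares did not give the required vote.

Series A: a majority of 2119892 is 1059947; 1,059,947 required, 1,059,777 in favor — not approved.
Series B: 3/5 of 2971157 = 1782694.20, rounded up to 1782695; 1,782,695 required, 1,783,300 in favor — approved.
Series C: 3/5 of 10588025 = 6352815; 6,352,815 required, 6,355,872 in favor — approved.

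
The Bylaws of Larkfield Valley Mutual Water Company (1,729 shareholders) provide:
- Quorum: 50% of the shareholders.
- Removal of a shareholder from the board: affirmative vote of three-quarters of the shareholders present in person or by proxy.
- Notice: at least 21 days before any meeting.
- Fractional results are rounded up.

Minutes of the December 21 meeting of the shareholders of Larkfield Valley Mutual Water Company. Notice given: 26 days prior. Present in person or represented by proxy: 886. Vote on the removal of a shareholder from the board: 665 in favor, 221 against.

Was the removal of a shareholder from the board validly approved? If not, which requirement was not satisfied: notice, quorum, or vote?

Valid — all requirements satisfied.

Notice: 26 days given; 21 required. Satisfied.
Quorum: 50% of 1,729 = 864.50, rounded up to 865; 886 present. Satisfied.
Vote: requires three-fourths of those present (886); 3/4 of 886 = 664.50, rounded up to 665, so 665 needed; 665 in favor. Satisfied.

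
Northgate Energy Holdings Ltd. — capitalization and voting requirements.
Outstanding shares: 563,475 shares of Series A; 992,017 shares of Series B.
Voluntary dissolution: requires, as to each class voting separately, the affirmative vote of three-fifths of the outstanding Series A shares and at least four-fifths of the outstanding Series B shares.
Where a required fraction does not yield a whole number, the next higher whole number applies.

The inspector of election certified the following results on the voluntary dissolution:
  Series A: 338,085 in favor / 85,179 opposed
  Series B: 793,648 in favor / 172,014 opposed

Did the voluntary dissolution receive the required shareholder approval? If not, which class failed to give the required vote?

Series A: 3/5 of 563475 = 338085; 338,085 required, 338,085 in favor — approved.
Series B: 4/5 of 992017 = 793613.60, rounded up to 793614; 793,614 required, 793,648 in favor — approved.

Approved — every class gave the required vote.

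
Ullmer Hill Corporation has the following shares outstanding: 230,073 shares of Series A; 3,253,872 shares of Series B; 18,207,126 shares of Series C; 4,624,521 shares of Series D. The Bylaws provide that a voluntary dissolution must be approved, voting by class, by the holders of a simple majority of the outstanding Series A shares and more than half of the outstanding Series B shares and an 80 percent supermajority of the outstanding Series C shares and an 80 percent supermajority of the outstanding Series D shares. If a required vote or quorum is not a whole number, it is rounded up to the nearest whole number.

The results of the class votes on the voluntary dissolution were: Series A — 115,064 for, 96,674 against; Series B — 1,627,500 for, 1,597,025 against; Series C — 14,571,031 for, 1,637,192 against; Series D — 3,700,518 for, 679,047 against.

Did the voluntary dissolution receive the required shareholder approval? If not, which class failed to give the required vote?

Series A: a majority of 230073 is 115037; 115,037 required, 115,064 in favor — approved.
Series B: a majority of 3253872 is 1626937; 1,626,937 required, 1,627,500 in favor — approved.
Series C: 4/5 of 18207126 = 14565700.80, rounded up to 14565701; 14,565,701 required, 14,571,031 in favor — approved.
Series D: 4/5 of 4624521 = 3699616.80, rounded up to 3699617; 3,699,617 required, 3,700,518 in favor — approved.

Approved — every class gave the required vote.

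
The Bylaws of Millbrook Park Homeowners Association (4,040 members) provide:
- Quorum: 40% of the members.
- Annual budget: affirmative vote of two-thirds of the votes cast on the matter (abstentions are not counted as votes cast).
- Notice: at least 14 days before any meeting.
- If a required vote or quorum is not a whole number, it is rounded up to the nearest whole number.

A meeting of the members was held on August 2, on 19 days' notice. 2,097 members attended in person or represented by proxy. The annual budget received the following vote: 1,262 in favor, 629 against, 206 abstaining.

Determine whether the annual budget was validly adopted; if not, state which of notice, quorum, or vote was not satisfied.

Valid — all requirements satisfied.

Notice: 19 days given; 14 required. Satisfied.
Quorum: 40% of 4,040 = 1,616; 2,097 present. Satisfied.
Vote: requires two-thirds of the votes cast (2,097 − 206 abstaining = 1,891); 2/3 of 1891 = 1260.67, rounded up to 1261, so 1,261 needed; 1,262 in favor. Satisfied.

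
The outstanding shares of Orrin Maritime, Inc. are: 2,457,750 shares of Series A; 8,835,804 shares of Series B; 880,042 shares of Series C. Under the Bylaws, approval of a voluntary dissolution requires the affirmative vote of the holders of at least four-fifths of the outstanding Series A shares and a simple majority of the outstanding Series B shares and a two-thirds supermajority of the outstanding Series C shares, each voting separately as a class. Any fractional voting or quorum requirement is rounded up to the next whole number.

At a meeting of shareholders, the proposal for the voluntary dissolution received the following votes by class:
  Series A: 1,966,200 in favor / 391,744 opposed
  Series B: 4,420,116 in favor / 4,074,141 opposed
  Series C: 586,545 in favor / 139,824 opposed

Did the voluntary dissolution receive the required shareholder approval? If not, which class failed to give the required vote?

Not approved — the Series C shares did not give the required vote.

Series A: 4/5 of 2457750 = 1966200; 1,966,200 required, 1,966,200 in favor — approved.
Series B: a majority of 8835804 is 4417903; 4,417,903 required, 4,420,116 in favor — approved.
Series C: 2/3 of 880042 = 586694.67, rounded up to 586695; 586,695 required, 586,545 in favor — not approved.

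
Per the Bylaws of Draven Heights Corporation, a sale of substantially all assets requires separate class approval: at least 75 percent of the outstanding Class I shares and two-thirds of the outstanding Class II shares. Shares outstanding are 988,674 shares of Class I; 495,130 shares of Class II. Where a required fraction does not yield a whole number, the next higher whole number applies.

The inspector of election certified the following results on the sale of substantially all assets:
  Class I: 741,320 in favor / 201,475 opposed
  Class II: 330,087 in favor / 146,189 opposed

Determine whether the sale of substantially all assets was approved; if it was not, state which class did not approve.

Class I: 3/4 of 988674 = 741505.50, rounded up to 741506; 741,506 required, 741,320 in favor — not approved.
Class II: 2/3 of 495130 = 330086.67, rounded up to 330087; 330,087 required, 330,087 in favor — approved.

Not approved — the Class I shares did not give the required vote.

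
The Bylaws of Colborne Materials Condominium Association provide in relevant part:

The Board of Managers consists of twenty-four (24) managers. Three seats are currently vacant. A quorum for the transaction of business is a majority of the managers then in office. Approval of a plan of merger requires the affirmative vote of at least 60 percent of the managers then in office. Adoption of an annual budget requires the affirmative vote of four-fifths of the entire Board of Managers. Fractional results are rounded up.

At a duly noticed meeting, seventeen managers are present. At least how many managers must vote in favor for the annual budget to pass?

The annual budget requires four-fifths of the entire Board of Managers (24).
4/5 of 24 = 19.20, rounded up to 20.
(Only 17 can vote, so the annual budget cannot pass at this meeting, but the required vote is still 20.)

20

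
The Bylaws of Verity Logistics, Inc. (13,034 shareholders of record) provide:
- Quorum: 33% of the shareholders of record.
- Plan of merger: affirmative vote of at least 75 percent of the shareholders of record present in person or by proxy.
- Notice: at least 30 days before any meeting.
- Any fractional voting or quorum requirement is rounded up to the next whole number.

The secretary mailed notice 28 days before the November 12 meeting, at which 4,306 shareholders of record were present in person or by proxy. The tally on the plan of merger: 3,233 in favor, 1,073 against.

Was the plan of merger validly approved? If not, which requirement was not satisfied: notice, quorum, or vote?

Invalid — notice requirement not satisfied.

Notice: 28 days given; 30 required. Not satisfied.
Quorum: 33% of 13,034 = 4,301.22, rounded up to 4,302; 4,306 present. Satisfied.
Vote: requires three-fourths of those present (4,306); 3/4 of 4306 = 3229.50, rounded up to 3230, so 3,230 needed; 3,233 in favor. Satisfied.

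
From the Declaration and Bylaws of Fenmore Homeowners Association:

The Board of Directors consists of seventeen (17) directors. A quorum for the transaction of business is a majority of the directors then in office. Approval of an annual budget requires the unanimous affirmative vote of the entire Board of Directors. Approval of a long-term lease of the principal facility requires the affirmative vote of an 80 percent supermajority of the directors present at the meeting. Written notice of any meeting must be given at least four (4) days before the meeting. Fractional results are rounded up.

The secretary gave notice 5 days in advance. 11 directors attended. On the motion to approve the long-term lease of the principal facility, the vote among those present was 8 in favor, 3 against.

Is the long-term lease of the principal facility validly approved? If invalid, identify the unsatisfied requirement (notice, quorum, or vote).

Notice: 5 days given; 4 required (5 ≥ 4). Satisfied.
Quorum: 11 present; quorum is 9. Satisfied.
Vote: the long-term lease of the principal facility requires four-fifths of the directors present (11). 4/5 of 11 = 8.80, rounded up to 9, so 9 affirmative votes are needed; 8 voted in favor. Not satisfied.

Invalid — vote requirement not satisfied.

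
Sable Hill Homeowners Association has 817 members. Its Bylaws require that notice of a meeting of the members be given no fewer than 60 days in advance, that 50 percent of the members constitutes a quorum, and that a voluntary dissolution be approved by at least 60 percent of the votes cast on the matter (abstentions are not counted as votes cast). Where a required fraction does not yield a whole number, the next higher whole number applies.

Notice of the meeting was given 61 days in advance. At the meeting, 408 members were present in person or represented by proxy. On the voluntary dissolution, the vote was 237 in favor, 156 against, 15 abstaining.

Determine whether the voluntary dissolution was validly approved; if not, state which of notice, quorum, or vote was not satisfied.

Notice: 61 days given; 60 required. Satisfied.
Quorum: 50% of 817 = 408.50, rounded up to 409; 408 present. Not satisfied.
Vote: requires three-fifths of the votes cast (408 − 15 abstaining = 393); 3/5 of 393 = 235.80, rounded up to 236, so 236 needed; 237 in favor. Satisfied.

Invalid — quorum requirement not satisfied.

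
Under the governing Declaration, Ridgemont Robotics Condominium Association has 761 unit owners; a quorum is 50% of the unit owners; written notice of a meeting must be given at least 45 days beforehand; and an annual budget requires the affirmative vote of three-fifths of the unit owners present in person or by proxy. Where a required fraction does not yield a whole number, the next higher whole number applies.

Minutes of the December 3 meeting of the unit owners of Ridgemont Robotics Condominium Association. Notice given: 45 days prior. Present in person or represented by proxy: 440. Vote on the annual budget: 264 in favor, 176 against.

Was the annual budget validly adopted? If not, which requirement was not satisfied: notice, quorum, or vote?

Notice: 45 days given; 45 required. Satisfied.
Quorum: 50% of 761 = 380.50, rounded up to 381; 440 present. Satisfied.
Vote: requires three-fifths of those present (440); 3/5 of 440 = 264, so 264 needed; 264 in favor. Satisfied.

Valid — all requirements satisfied.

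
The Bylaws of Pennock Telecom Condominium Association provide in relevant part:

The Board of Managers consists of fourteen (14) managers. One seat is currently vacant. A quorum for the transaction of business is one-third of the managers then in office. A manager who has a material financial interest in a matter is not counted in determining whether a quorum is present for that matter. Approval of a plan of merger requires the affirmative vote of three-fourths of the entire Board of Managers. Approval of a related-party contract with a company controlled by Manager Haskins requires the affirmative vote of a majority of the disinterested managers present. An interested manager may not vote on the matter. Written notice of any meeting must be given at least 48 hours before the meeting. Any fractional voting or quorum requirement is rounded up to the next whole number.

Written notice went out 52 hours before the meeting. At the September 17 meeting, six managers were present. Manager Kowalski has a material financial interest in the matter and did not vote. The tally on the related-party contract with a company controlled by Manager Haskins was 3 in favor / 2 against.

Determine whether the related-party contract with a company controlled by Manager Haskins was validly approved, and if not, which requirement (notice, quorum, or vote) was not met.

Valid — all requirements satisfied.

Notice: 52 hours given; 48 required (52 ≥ 48). Satisfied.
Quorum: 6 present, but the 1 interested manager does not count, leaving 5. Quorum is 5. Satisfied.
Vote: the related-party contract with a company controlled by Manager Haskins requires a majority of the disinterested managers present (6 − 1 = 5). A majority of 5 is 3, so 3 affirmative votes are needed; 3 voted in favor. Satisfied.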